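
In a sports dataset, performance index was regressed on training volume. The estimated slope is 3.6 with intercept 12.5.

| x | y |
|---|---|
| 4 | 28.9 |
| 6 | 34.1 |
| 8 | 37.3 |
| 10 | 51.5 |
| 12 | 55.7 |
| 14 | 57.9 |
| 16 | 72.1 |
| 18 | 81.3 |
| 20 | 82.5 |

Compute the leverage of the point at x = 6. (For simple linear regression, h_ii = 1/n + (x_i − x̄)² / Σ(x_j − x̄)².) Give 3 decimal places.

h = 0.261

x̄ = (4 + 6 + 8 + 10 + 12 + 14 + 16 + 18 + 20)/9 = 12
Σ(x − x̄)² = 64 + 36 + 16 + 4 + 0 + 4 + 16 + 36 + 64 = 240
h = 1/9 + (-6)²/240 = 0.111111 + 0.15 = 0.261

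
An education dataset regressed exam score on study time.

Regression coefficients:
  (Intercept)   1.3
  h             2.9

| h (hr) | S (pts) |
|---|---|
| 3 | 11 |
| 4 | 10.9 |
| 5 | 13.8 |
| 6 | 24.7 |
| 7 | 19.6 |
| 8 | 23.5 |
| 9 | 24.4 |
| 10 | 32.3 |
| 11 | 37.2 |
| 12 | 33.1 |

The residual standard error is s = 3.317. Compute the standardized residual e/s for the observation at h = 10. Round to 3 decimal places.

0.603

Ŝ = 1.3 + 2.9·10 = 30.3
e = 32.3 − 30.3 = 2
e/s = 2 / 3.317 = 0.603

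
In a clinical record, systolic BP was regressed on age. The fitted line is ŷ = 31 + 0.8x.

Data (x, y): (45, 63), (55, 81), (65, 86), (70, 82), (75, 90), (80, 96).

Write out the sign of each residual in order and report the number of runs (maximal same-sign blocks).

x=45: ŷ = 31 + 0.8·45 = 67; r = 63 − 67 = -4
x=55: ŷ = 31 + 0.8·55 = 75; r = 81 − 75 = 6
x=65: ŷ = 31 + 0.8·65 = 83; r = 86 − 83 = 3
x=70: ŷ = 31 + 0.8·70 = 87; r = 82 − 87 = -5
x=75: ŷ = 31 + 0.8·75 = 91; r = 90 − 91 = -1
x=80: ŷ = 31 + 0.8·80 = 95; r = 96 − 95 = 1
Signs: − + + − − +
Runs: −×1, +×2, −×2, +×1 → 4

4 runs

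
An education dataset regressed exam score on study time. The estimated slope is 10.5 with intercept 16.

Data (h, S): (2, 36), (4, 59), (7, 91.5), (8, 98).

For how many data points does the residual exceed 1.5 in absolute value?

2

h=2: Ŝ = 16 + 10.5·2 = 37; r = 36 − 37 = -1
h=4: Ŝ = 16 + 10.5·4 = 58; r = 59 − 58 = 1
h=7: Ŝ = 16 + 10.5·7 = 89.5; r = 91.5 − 89.5 = 2
h=8: Ŝ = 16 + 10.5·8 = 100; r = 98 − 100 = -2
|r| > 1.5: h=7 (|r|=2), h=8 (|r|=2) → 2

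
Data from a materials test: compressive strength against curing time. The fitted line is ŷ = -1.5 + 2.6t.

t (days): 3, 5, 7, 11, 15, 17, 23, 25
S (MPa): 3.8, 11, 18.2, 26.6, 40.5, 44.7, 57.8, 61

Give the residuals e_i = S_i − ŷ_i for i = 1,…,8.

-2.5, -0.5, 1.5, -0.5, 3, 2, -0.5, -2.5

t=3: ŷ = -1.5 + 2.6·3 = 6.3; e = 3.8 − 6.3 = -2.5
t=5: ŷ = -1.5 + 2.6·5 = 11.5; e = 11 − 11.5 = -0.5
t=7: ŷ = -1.5 + 2.6·7 = 16.7; e = 18.2 − 16.7 = 1.5
t=11: ŷ = -1.5 + 2.6·11 = 27.1; e = 26.6 − 27.1 = -0.5
t=15: ŷ = -1.5 + 2.6·15 = 37.5; e = 40.5 − 37.5 = 3
t=17: ŷ = -1.5 + 2.6·17 = 42.7; e = 44.7 − 42.7 = 2
t=23: ŷ = -1.5 + 2.6·23 = 58.3; e = 57.8 − 58.3 = -0.5
t=25: ŷ = -1.5 + 2.6·25 = 63.5; e = 61 − 63.5 = -2.5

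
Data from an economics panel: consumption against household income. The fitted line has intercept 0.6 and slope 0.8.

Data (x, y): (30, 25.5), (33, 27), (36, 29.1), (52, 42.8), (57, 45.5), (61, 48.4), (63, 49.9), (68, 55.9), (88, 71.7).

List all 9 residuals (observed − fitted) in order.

0.9, 0, -0.3, 0.6, -0.7, -1, -1.1, 0.9, 0.7

x=30: ŷ = 0.6 + 0.8·30 = 24.6; e = 25.5 − 24.6 = 0.9
x=33: ŷ = 0.6 + 0.8·33 = 27; e = 27 − 27 = 0
x=36: ŷ = 0.6 + 0.8·36 = 29.4; e = 29.1 − 29.4 = -0.3
x=52: ŷ = 0.6 + 0.8·52 = 42.2; e = 42.8 − 42.2 = 0.6
x=57: ŷ = 0.6 + 0.8·57 = 46.2; e = 45.5 − 46.2 = -0.7
x=61: ŷ = 0.6 + 0.8·61 = 49.4; e = 48.4 − 49.4 = -1
x=63: ŷ = 0.6 + 0.8·63 = 51; e = 49.9 − 51 = -1.1
x=68: ŷ = 0.6 + 0.8·68 = 55; e = 55.9 − 55 = 0.9
x=88: ŷ = 0.6 + 0.8·88 = 71; e = 71.7 − 71 = 0.7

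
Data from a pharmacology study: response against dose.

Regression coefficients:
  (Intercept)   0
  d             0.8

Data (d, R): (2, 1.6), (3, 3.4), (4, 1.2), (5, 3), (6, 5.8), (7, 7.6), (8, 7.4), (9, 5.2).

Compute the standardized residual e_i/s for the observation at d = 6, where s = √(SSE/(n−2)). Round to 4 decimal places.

d=2: ŷ = 0.8·2 = 1.6; e = 1.6 − 1.6 = 0
d=3: ŷ = 0.8·3 = 2.4; e = 3.4 − 2.4 = 1
d=4: ŷ = 0.8·4 = 3.2; e = 1.2 − 3.2 = -2
d=5: ŷ = 0.8·5 = 4; e = 3 − 4 = -1
d=6: ŷ = 0.8·6 = 4.8; e = 5.8 − 4.8 = 1
d=7: ŷ = 0.8·7 = 5.6; e = 7.6 − 5.6 = 2
d=8: ŷ = 0.8·8 = 6.4; e = 7.4 − 6.4 = 1
d=9: ŷ = 0.8·9 = 7.2; e = 5.2 − 7.2 = -2
SSE = 0 + 1 + 4 + 1 + 1 + 4 + 1 + 4 = 16
s = √(16/6) = 1.63299
e/s = 1 / 1.63299 = 0.6124

0.6124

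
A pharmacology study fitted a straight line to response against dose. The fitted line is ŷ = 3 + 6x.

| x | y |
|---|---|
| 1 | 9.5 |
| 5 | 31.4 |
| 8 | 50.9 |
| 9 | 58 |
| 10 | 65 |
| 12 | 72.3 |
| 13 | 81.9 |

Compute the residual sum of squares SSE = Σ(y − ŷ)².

x=1: ŷ = 3 + 6·1 = 9; e = 9.5 − 9 = 0.5
x=5: ŷ = 3 + 6·5 = 33; e = 31.4 − 33 = -1.6
x=8: ŷ = 3 + 6·8 = 51; e = 50.9 − 51 = -0.1
x=9: ŷ = 3 + 6·9 = 57; e = 58 − 57 = 1
x=10: ŷ = 3 + 6·10 = 63; e = 65 − 63 = 2
x=12: ŷ = 3 + 6·12 = 75; e = 72.3 − 75 = -2.7
x=13: ŷ = 3 + 6·13 = 81; e = 81.9 − 81 = 0.9
SSE = 0.25 + 2.56 + 0.01 + 1 + 4 + 7.29 + 0.81 = 15.92

SSE = 15.92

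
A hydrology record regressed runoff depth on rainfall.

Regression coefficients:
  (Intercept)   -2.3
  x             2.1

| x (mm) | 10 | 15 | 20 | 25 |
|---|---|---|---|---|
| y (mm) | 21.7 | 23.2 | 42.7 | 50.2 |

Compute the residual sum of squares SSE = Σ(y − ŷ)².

SSE = 54

x=10: ŷ = -2.3 + 2.1·10 = 18.7; r = 21.7 − 18.7 = 3
x=15: ŷ = -2.3 + 2.1·15 = 29.2; r = 23.2 − 29.2 = -6
x=20: ŷ = -2.3 + 2.1·20 = 39.7; r = 42.7 − 39.7 = 3
x=25: ŷ = -2.3 + 2.1·25 = 50.2; r = 50.2 − 50.2 = 0
SSE = 9 + 36 + 9 + 0 = 54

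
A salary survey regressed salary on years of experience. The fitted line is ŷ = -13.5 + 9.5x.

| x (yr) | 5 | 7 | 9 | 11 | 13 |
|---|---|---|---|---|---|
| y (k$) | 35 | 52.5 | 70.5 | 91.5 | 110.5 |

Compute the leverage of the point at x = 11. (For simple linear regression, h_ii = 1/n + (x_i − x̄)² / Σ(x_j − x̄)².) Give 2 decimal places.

x̄ = (5 + 7 + 9 + 11 + 13)/5 = 9
Σ(x − x̄)² = 16 + 4 + 0 + 4 + 16 = 40
h = 1/5 + (2)²/40 = 0.2 + 0.1 = 0.30

h = 0.30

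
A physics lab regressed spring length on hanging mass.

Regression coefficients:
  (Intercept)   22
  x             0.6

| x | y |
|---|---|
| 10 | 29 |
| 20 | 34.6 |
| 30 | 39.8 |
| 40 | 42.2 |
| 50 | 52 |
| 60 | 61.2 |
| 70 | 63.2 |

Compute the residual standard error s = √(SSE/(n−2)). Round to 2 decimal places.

s = 2.31

x=10: ŷ = 22 + 0.6·10 = 28; e = 29 − 28 = 1
x=20: ŷ = 22 + 0.6·20 = 34; e = 34.6 − 34 = 0.6
x=30: ŷ = 22 + 0.6·30 = 40; e = 39.8 − 40 = -0.2
x=40: ŷ = 22 + 0.6·40 = 46; e = 42.2 − 46 = -3.8
x=50: ŷ = 22 + 0.6·50 = 52; e = 52 − 52 = 0
x=60: ŷ = 22 + 0.6·60 = 58; e = 61.2 − 58 = 3.2
x=70: ŷ = 22 + 0.6·70 = 64; e = 63.2 − 64 = -0.8
SSE = 1 + 0.36 + 0.04 + 14.44 + 0 + 10.24 + 0.64 = 26.72
s = √(26.72/5) = √5.344 ≈ 2.31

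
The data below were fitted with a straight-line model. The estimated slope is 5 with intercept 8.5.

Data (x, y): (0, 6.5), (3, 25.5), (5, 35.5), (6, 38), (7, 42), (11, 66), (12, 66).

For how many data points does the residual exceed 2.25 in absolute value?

2

x=0: ŷ = 8.5 + 5·0 = 8.5; e = 6.5 − 8.5 = -2
x=3: ŷ = 8.5 + 5·3 = 23.5; e = 25.5 − 23.5 = 2
x=5: ŷ = 8.5 + 5·5 = 33.5; e = 35.5 − 33.5 = 2
x=6: ŷ = 8.5 + 5·6 = 38.5; e = 38 − 38.5 = -0.5
x=7: ŷ = 8.5 + 5·7 = 43.5; e = 42 − 43.5 = -1.5
x=11: ŷ = 8.5 + 5·11 = 63.5; e = 66 − 63.5 = 2.5
x=12: ŷ = 8.5 + 5·12 = 68.5; e = 66 − 68.5 = -2.5
|e| > 2.25: x=11 (|e|=2.5), x=12 (|e|=2.5) → 2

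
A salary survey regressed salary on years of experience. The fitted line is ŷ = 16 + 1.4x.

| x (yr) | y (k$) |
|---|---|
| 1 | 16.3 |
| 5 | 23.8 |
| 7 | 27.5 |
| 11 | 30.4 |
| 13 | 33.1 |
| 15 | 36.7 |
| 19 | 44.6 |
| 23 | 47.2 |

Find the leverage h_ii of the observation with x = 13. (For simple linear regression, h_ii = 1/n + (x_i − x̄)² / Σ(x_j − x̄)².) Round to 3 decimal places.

h = 0.129

x̄ = (1 + 5 + 7 + 11 + 13 + 15 + 19 + 23)/8 = 11.75
Σ(x − x̄)² = 115.562 + 45.5625 + 22.5625 + 0.5625 + 1.5625 + 10.5625 + 52.5625 + 126.562 = 375.5
h = 1/8 + (1.25)²/375.5 = 0.125 + 0.00416112 = 0.129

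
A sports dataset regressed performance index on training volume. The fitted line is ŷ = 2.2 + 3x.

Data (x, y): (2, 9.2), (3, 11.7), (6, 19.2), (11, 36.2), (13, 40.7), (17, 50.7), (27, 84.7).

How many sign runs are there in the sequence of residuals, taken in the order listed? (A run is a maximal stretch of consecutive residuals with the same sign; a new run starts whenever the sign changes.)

5 runs

x=2: ŷ = 2.2 + 3·2 = 8.2; e = 9.2 − 8.2 = 1
x=3: ŷ = 2.2 + 3·3 = 11.2; e = 11.7 − 11.2 = 0.5
x=6: ŷ = 2.2 + 3·6 = 20.2; e = 19.2 − 20.2 = -1
x=11: ŷ = 2.2 + 3·11 = 35.2; e = 36.2 − 35.2 = 1
x=13: ŷ = 2.2 + 3·13 = 41.2; e = 40.7 − 41.2 = -0.5
x=17: ŷ = 2.2 + 3·17 = 53.2; e = 50.7 − 53.2 = -2.5
x=27: ŷ = 2.2 + 3·27 = 83.2; e = 84.7 − 83.2 = 1.5
Signs: + + − + − − +
Runs: +×2, −×1, +×1, −×2, +×1 → 5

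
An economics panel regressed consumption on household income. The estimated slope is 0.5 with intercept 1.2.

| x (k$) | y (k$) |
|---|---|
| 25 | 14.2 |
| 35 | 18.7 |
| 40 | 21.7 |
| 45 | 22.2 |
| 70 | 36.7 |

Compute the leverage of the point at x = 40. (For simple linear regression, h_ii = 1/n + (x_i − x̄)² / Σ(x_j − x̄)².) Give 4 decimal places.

h = 0.2080

x̄ = (25 + 35 + 40 + 45 + 70)/5 = 43
Σ(x − x̄)² = 324 + 64 + 9 + 4 + 729 = 1130
h = 1/5 + (-3)²/1130 = 0.2 + 0.0079646 = 0.2080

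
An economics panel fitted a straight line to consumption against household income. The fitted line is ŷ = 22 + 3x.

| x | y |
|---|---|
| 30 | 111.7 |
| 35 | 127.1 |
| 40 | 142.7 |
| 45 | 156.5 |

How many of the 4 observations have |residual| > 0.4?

x=30: ŷ = 22 + 3·30 = 112; e = 111.7 − 112 = -0.3
x=35: ŷ = 22 + 3·35 = 127; e = 127.1 − 127 = 0.1
x=40: ŷ = 22 + 3·40 = 142; e = 142.7 − 142 = 0.7
x=45: ŷ = 22 + 3·45 = 157; e = 156.5 − 157 = -0.5
|e| > 0.4: x=40 (|e|=0.7), x=45 (|e|=0.5) → 2

2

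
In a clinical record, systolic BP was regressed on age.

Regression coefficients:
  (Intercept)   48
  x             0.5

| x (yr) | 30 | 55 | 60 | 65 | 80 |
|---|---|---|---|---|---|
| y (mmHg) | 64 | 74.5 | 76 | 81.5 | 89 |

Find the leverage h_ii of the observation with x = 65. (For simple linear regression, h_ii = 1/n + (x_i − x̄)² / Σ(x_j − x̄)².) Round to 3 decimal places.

h = 0.237

x̄ = (30 + 55 + 60 + 65 + 80)/5 = 58
Σ(x − x̄)² = 784 + 9 + 4 + 49 + 484 = 1330
h = 1/5 + (7)²/1330 = 0.2 + 0.0368421 = 0.237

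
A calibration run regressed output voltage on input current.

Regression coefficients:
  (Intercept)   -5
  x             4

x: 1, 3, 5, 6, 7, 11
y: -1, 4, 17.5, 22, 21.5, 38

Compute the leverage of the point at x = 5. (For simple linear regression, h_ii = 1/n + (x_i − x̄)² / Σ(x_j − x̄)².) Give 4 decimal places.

x̄ = (1 + 3 + 5 + 6 + 7 + 11)/6 = 5.5
Σ(x − x̄)² = 20.25 + 6.25 + 0.25 + 0.25 + 2.25 + 30.25 = 59.5
h = 1/6 + (-0.5)²/59.5 = 0.166667 + 0.00420168 = 0.1709

h = 0.1709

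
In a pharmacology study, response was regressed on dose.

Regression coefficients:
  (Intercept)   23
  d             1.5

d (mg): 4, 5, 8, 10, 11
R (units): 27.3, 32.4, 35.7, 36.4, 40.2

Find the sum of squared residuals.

d=4: ŷ = 23 + 1.5·4 = 29; e = 27.3 − 29 = -1.7
d=5: ŷ = 23 + 1.5·5 = 30.5; e = 32.4 − 30.5 = 1.9
d=8: ŷ = 23 + 1.5·8 = 35; e = 35.7 − 35 = 0.7
d=10: ŷ = 23 + 1.5·10 = 38; e = 36.4 − 38 = -1.6
d=11: ŷ = 23 + 1.5·11 = 39.5; e = 40.2 − 39.5 = 0.7
SSE = 2.89 + 3.61 + 0.49 + 2.56 + 0.49 = 10.04

SSE = 10.04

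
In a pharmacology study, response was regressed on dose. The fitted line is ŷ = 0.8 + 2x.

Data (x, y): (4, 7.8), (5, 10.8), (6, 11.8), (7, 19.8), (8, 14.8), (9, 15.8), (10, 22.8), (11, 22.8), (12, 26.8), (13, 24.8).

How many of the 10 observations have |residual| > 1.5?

6

x=4: ŷ = 0.8 + 2·4 = 8.8; e = 7.8 − 8.8 = -1
x=5: ŷ = 0.8 + 2·5 = 10.8; e = 10.8 − 10.8 = 0
x=6: ŷ = 0.8 + 2·6 = 12.8; e = 11.8 − 12.8 = -1
x=7: ŷ = 0.8 + 2·7 = 14.8; e = 19.8 − 14.8 = 5
x=8: ŷ = 0.8 + 2·8 = 16.8; e = 14.8 − 16.8 = -2
x=9: ŷ = 0.8 + 2·9 = 18.8; e = 15.8 − 18.8 = -3
x=10: ŷ = 0.8 + 2·10 = 20.8; e = 22.8 − 20.8 = 2
x=11: ŷ = 0.8 + 2·11 = 22.8; e = 22.8 − 22.8 = 0
x=12: ŷ = 0.8 + 2·12 = 24.8; e = 26.8 − 24.8 = 2
x=13: ŷ = 0.8 + 2·13 = 26.8; e = 24.8 − 26.8 = -2
|e| > 1.5: x=7 (|e|=5), x=8 (|e|=2), x=9 (|e|=3), x=10 (|e|=2), x=12 (|e|=2), x=13 (|e|=2) → 6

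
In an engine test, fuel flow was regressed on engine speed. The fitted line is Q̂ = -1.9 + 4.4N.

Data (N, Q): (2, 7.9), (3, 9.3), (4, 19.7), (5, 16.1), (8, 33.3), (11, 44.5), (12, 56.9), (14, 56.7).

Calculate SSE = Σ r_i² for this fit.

N=2: Q̂ = -1.9 + 4.4·2 = 6.9; r = 7.9 − 6.9 = 1
N=3: Q̂ = -1.9 + 4.4·3 = 11.3; r = 9.3 − 11.3 = -2
N=4: Q̂ = -1.9 + 4.4·4 = 15.7; r = 19.7 − 15.7 = 4
N=5: Q̂ = -1.9 + 4.4·5 = 20.1; r = 16.1 − 20.1 = -4
N=8: Q̂ = -1.9 + 4.4·8 = 33.3; r = 33.3 − 33.3 = 0
N=11: Q̂ = -1.9 + 4.4·11 = 46.5; r = 44.5 − 46.5 = -2
N=12: Q̂ = -1.9 + 4.4·12 = 50.9; r = 56.9 − 50.9 = 6
N=14: Q̂ = -1.9 + 4.4·14 = 59.7; r = 56.7 − 59.7 = -3
SSE = 1 + 4 + 16 + 16 + 0 + 4 + 36 + 9 = 86

SSE = 86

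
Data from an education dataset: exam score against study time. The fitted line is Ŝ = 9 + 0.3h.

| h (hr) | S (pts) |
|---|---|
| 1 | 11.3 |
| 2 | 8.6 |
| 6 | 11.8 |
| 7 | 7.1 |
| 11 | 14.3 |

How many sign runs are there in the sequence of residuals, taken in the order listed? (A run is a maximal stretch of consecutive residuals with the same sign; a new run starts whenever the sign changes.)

h=1: Ŝ = 9 + 0.3·1 = 9.3; r = 11.3 − 9.3 = 2
h=2: Ŝ = 9 + 0.3·2 = 9.6; r = 8.6 − 9.6 = -1
h=6: Ŝ = 9 + 0.3·6 = 10.8; r = 11.8 − 10.8 = 1
h=7: Ŝ = 9 + 0.3·7 = 11.1; r = 7.1 − 11.1 = -4
h=11: Ŝ = 9 + 0.3·11 = 12.3; r = 14.3 − 12.3 = 2
Signs: + − + − +
Runs: +×1, −×1, +×1, −×1, +×1 → 5

5 runs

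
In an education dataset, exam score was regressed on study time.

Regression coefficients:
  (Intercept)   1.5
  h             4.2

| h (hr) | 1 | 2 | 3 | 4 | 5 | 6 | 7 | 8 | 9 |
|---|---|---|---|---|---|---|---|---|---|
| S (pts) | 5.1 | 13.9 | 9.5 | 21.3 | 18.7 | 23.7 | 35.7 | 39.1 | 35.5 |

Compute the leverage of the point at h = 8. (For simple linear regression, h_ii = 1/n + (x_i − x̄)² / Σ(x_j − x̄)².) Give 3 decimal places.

h = 0.261

h̄ = (1 + 2 + 3 + 4 + 5 + 6 + 7 + 8 + 9)/9 = 5
Σ(h − h̄)² = 16 + 9 + 4 + 1 + 0 + 1 + 4 + 9 + 16 = 60
h = 1/9 + (3)²/60 = 0.111111 + 0.15 = 0.261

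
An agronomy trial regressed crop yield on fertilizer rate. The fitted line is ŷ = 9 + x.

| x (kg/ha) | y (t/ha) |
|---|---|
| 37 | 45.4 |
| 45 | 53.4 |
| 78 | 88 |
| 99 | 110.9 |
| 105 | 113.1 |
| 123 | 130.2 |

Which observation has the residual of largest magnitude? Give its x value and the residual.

x=37: ŷ = 9 + 37 = 46; r = 45.4 − 46 = -0.6
x=45: ŷ = 9 + 45 = 54; r = 53.4 − 54 = -0.6
x=78: ŷ = 9 + 78 = 87; r = 88 − 87 = 1
x=99: ŷ = 9 + 99 = 108; r = 110.9 − 108 = 2.9
x=105: ŷ = 9 + 105 = 114; r = 113.1 − 114 = -0.9
x=123: ŷ = 9 + 123 = 132; r = 130.2 − 132 = -1.8
Largest |r| is 2.9 at x = 99, residual 2.9.

x = 99, r = 2.9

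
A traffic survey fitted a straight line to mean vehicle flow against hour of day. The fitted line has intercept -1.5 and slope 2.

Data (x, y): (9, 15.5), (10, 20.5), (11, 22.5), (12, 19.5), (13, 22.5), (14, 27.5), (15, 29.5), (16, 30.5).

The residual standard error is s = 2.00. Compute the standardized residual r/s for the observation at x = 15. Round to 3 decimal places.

ŷ = -1.5 + 2·15 = 28.5
r = 29.5 − 28.5 = 1
r/s = 1 / 2.00 = 0.500

0.500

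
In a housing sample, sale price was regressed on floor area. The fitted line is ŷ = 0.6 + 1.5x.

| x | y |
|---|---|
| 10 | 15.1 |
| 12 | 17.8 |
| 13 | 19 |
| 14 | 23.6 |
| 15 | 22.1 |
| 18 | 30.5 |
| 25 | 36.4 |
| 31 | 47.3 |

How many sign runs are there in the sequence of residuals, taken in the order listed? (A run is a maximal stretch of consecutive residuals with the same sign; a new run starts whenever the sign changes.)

x=10: ŷ = 0.6 + 1.5·10 = 15.6; r = 15.1 − 15.6 = -0.5
x=12: ŷ = 0.6 + 1.5·12 = 18.6; r = 17.8 − 18.6 = -0.8
x=13: ŷ = 0.6 + 1.5·13 = 20.1; r = 19 − 20.1 = -1.1
x=14: ŷ = 0.6 + 1.5·14 = 21.6; r = 23.6 − 21.6 = 2
x=15: ŷ = 0.6 + 1.5·15 = 23.1; r = 22.1 − 23.1 = -1
x=18: ŷ = 0.6 + 1.5·18 = 27.6; r = 30.5 − 27.6 = 2.9
x=25: ŷ = 0.6 + 1.5·25 = 38.1; r = 36.4 − 38.1 = -1.7
x=31: ŷ = 0.6 + 1.5·31 = 47.1; r = 47.3 − 47.1 = 0.2
Signs: − − − + − + − +
Runs: −×3, +×1, −×1, +×1, −×1, +×1 → 6

6 runs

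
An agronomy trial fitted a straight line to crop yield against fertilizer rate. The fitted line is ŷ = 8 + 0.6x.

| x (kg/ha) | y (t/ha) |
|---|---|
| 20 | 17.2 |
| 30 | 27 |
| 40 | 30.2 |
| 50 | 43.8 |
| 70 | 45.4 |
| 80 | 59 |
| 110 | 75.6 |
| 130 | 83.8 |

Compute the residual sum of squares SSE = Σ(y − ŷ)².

x=20: ŷ = 8 + 0.6·20 = 20; r = 17.2 − 20 = -2.8
x=30: ŷ = 8 + 0.6·30 = 26; r = 27 − 26 = 1
x=40: ŷ = 8 + 0.6·40 = 32; r = 30.2 − 32 = -1.8
x=50: ŷ = 8 + 0.6·50 = 38; r = 43.8 − 38 = 5.8
x=70: ŷ = 8 + 0.6·70 = 50; r = 45.4 − 50 = -4.6
x=80: ŷ = 8 + 0.6·80 = 56; r = 59 − 56 = 3
x=110: ŷ = 8 + 0.6·110 = 74; r = 75.6 − 74 = 1.6
x=130: ŷ = 8 + 0.6·130 = 86; r = 83.8 − 86 = -2.2
SSE = 7.84 + 1 + 3.24 + 33.64 + 21.16 + 9 + 2.56 + 4.84 = 83.28

SSE = 83.28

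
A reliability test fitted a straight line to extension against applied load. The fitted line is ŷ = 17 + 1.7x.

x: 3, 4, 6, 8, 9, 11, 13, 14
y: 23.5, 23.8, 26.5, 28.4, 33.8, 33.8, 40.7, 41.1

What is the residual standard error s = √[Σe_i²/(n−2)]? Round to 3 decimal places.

x=3: ŷ = 17 + 1.7·3 = 22.1; e = 23.5 − 22.1 = 1.4
x=4: ŷ = 17 + 1.7·4 = 23.8; e = 23.8 − 23.8 = 0
x=6: ŷ = 17 + 1.7·6 = 27.2; e = 26.5 − 27.2 = -0.7
x=8: ŷ = 17 + 1.7·8 = 30.6; e = 28.4 − 30.6 = -2.2
x=9: ŷ = 17 + 1.7·9 = 32.3; e = 33.8 − 32.3 = 1.5
x=11: ŷ = 17 + 1.7·11 = 35.7; e = 33.8 − 35.7 = -1.9
x=13: ŷ = 17 + 1.7·13 = 39.1; e = 40.7 − 39.1 = 1.6
x=14: ŷ = 17 + 1.7·14 = 40.8; e = 41.1 − 40.8 = 0.3
SSE = 1.96 + 0 + 0.49 + 4.84 + 2.25 + 3.61 + 2.56 + 0.09 = 15.8
s = √(15.8/6) = √2.63333 ≈ 1.623

s = 1.623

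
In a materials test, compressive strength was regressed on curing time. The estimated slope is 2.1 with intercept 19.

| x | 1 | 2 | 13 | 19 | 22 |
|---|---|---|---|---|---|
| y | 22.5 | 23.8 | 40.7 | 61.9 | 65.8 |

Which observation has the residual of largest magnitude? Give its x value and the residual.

x = 13, e = -5.6

x=1: ŷ = 19 + 2.1·1 = 21.1; e = 22.5 − 21.1 = 1.4
x=2: ŷ = 19 + 2.1·2 = 23.2; e = 23.8 − 23.2 = 0.6
x=13: ŷ = 19 + 2.1·13 = 46.3; e = 40.7 − 46.3 = -5.6
x=19: ŷ = 19 + 2.1·19 = 58.9; e = 61.9 − 58.9 = 3
x=22: ŷ = 19 + 2.1·22 = 65.2; e = 65.8 − 65.2 = 0.6
Largest |e| is 5.6 at x = 13, residual -5.6.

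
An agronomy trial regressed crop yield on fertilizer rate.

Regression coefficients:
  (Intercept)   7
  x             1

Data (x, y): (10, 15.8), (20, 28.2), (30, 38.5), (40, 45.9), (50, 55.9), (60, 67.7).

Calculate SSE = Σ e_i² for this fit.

SSE = 8.04

x=10: ŷ = 7 + 10 = 17; e = 15.8 − 17 = -1.2
x=20: ŷ = 7 + 20 = 27; e = 28.2 − 27 = 1.2
x=30: ŷ = 7 + 30 = 37; e = 38.5 − 37 = 1.5
x=40: ŷ = 7 + 40 = 47; e = 45.9 − 47 = -1.1
x=50: ŷ = 7 + 50 = 57; e = 55.9 − 57 = -1.1
x=60: ŷ = 7 + 60 = 67; e = 67.7 − 67 = 0.7
SSE = 1.44 + 1.44 + 2.25 + 1.21 + 1.21 + 0.49 = 8.04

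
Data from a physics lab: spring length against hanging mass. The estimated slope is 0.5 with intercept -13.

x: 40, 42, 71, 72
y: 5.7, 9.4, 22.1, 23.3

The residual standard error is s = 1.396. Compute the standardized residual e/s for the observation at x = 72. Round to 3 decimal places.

ŷ = -13 + 0.5·72 = 23
e = 23.3 − 23 = 0.3
e/s = 0.3 / 1.396 = 0.215

0.215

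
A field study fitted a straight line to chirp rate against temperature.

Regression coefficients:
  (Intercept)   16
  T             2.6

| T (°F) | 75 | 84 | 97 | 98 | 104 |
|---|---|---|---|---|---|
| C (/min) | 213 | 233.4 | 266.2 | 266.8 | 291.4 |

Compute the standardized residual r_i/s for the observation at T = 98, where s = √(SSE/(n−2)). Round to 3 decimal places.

-0.980

T=75: ŷ = 16 + 2.6·75 = 211; r = 213 − 211 = 2
T=84: ŷ = 16 + 2.6·84 = 234.4; r = 233.4 − 234.4 = -1
T=97: ŷ = 16 + 2.6·97 = 268.2; r = 266.2 − 268.2 = -2
T=98: ŷ = 16 + 2.6·98 = 270.8; r = 266.8 − 270.8 = -4
T=104: ŷ = 16 + 2.6·104 = 286.4; r = 291.4 − 286.4 = 5
SSE = 4 + 1 + 4 + 16 + 25 = 50
s = √(50/3) = 4.08248
r/s = -4 / 4.08248 = -0.980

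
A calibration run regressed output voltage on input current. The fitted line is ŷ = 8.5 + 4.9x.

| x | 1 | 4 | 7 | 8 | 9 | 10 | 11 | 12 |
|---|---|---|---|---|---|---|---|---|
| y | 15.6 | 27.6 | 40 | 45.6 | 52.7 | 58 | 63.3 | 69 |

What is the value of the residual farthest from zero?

r = -2.8

x=1: ŷ = 8.5 + 4.9·1 = 13.4; r = 15.6 − 13.4 = 2.2
x=4: ŷ = 8.5 + 4.9·4 = 28.1; r = 27.6 − 28.1 = -0.5
x=7: ŷ = 8.5 + 4.9·7 = 42.8; r = 40 − 42.8 = -2.8
x=8: ŷ = 8.5 + 4.9·8 = 47.7; r = 45.6 − 47.7 = -2.1
x=9: ŷ = 8.5 + 4.9·9 = 52.6; r = 52.7 − 52.6 = 0.1
x=10: ŷ = 8.5 + 4.9·10 = 57.5; r = 58 − 57.5 = 0.5
x=11: ŷ = 8.5 + 4.9·11 = 62.4; r = 63.3 − 62.4 = 0.9
x=12: ŷ = 8.5 + 4.9·12 = 67.3; r = 69 − 67.3 = 1.7
Largest |r| is 2.8 at x = 7, residual -2.8.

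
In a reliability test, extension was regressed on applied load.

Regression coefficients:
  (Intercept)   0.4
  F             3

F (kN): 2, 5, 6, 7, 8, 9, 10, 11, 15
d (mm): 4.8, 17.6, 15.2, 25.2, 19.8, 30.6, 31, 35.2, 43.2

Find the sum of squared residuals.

F=2: d̂ = 0.4 + 3·2 = 6.4; e = 4.8 − 6.4 = -1.6
F=5: d̂ = 0.4 + 3·5 = 15.4; e = 17.6 − 15.4 = 2.2
F=6: d̂ = 0.4 + 3·6 = 18.4; e = 15.2 − 18.4 = -3.2
F=7: d̂ = 0.4 + 3·7 = 21.4; e = 25.2 − 21.4 = 3.8
F=8: d̂ = 0.4 + 3·8 = 24.4; e = 19.8 − 24.4 = -4.6
F=9: d̂ = 0.4 + 3·9 = 27.4; e = 30.6 − 27.4 = 3.2
F=10: d̂ = 0.4 + 3·10 = 30.4; e = 31 − 30.4 = 0.6
F=11: d̂ = 0.4 + 3·11 = 33.4; e = 35.2 − 33.4 = 1.8
F=15: d̂ = 0.4 + 3·15 = 45.4; e = 43.2 − 45.4 = -2.2
SSE = 2.56 + 4.84 + 10.24 + 14.44 + 21.16 + 10.24 + 0.36 + 3.24 + 4.84 = 71.92

SSE = 71.92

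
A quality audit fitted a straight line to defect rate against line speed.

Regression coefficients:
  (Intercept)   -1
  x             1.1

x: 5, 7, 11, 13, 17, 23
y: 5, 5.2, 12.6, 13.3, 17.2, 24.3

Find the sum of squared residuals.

x=5: ŷ = -1 + 1.1·5 = 4.5; e = 5 − 4.5 = 0.5
x=7: ŷ = -1 + 1.1·7 = 6.7; e = 5.2 − 6.7 = -1.5
x=11: ŷ = -1 + 1.1·11 = 11.1; e = 12.6 − 11.1 = 1.5
x=13: ŷ = -1 + 1.1·13 = 13.3; e = 13.3 − 13.3 = 0
x=17: ŷ = -1 + 1.1·17 = 17.7; e = 17.2 − 17.7 = -0.5
x=23: ŷ = -1 + 1.1·23 = 24.3; e = 24.3 − 24.3 = 0
SSE = 0.25 + 2.25 + 2.25 + 0 + 0.25 + 0 = 5

SSE = 5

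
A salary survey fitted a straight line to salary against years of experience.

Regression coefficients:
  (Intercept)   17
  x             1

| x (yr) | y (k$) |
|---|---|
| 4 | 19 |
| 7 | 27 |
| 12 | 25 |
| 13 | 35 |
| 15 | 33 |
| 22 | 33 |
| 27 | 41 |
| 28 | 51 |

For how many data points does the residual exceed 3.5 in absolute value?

x=4: ŷ = 17 + 4 = 21; e = 19 − 21 = -2
x=7: ŷ = 17 + 7 = 24; e = 27 − 24 = 3
x=12: ŷ = 17 + 12 = 29; e = 25 − 29 = -4
x=13: ŷ = 17 + 13 = 30; e = 35 − 30 = 5
x=15: ŷ = 17 + 15 = 32; e = 33 − 32 = 1
x=22: ŷ = 17 + 22 = 39; e = 33 − 39 = -6
x=27: ŷ = 17 + 27 = 44; e = 41 − 44 = -3
x=28: ŷ = 17 + 28 = 45; e = 51 − 45 = 6
|e| > 3.5: x=12 (|e|=4), x=13 (|e|=5), x=22 (|e|=6), x=28 (|e|=6) → 4

4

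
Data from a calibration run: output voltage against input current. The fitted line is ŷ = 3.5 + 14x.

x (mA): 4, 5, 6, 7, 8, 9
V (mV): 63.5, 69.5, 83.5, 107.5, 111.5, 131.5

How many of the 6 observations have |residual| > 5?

1

x=4: ŷ = 3.5 + 14·4 = 59.5; e = 63.5 − 59.5 = 4
x=5: ŷ = 3.5 + 14·5 = 73.5; e = 69.5 − 73.5 = -4
x=6: ŷ = 3.5 + 14·6 = 87.5; e = 83.5 − 87.5 = -4
x=7: ŷ = 3.5 + 14·7 = 101.5; e = 107.5 − 101.5 = 6
x=8: ŷ = 3.5 + 14·8 = 115.5; e = 111.5 − 115.5 = -4
x=9: ŷ = 3.5 + 14·9 = 129.5; e = 131.5 − 129.5 = 2
|e| > 5: x=7 (|e|=6) → 1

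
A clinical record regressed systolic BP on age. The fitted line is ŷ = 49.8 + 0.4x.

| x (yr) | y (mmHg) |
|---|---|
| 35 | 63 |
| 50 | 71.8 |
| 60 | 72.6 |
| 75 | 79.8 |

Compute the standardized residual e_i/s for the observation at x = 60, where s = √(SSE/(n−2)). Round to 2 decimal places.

-0.69

x=35: ŷ = 49.8 + 0.4·35 = 63.8; e = 63 − 63.8 = -0.8
x=50: ŷ = 49.8 + 0.4·50 = 69.8; e = 71.8 − 69.8 = 2
x=60: ŷ = 49.8 + 0.4·60 = 73.8; e = 72.6 − 73.8 = -1.2
x=75: ŷ = 49.8 + 0.4·75 = 79.8; e = 79.8 − 79.8 = 0
SSE = 0.64 + 4 + 1.44 + 0 = 6.08
s = √(6.08/2) = 1.74356
e/s = -1.2 / 1.74356 = -0.69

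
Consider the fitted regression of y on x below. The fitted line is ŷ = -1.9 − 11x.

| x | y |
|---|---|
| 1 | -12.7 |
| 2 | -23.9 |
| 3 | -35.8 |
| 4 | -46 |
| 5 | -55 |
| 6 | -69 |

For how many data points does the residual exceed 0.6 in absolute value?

3

x=1: ŷ = -1.9 − 11·1 = -12.9; r = -12.7 − (-12.9) = 0.2
x=2: ŷ = -1.9 − 11·2 = -23.9; r = -23.9 − (-23.9) = 0
x=3: ŷ = -1.9 − 11·3 = -34.9; r = -35.8 − (-34.9) = -0.9
x=4: ŷ = -1.9 − 11·4 = -45.9; r = -46 − (-45.9) = -0.1
x=5: ŷ = -1.9 − 11·5 = -56.9; r = -55 − (-56.9) = 1.9
x=6: ŷ = -1.9 − 11·6 = -67.9; r = -69 − (-67.9) = -1.1
|r| > 0.6: x=3 (|r|=0.9), x=5 (|r|=1.9), x=6 (|r|=1.1) → 3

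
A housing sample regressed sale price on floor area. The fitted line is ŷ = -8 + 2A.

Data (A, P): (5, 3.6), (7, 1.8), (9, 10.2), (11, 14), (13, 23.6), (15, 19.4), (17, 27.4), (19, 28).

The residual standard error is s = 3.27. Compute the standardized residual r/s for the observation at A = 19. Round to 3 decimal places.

-0.612

ŷ = -8 + 2·19 = 30
r = 28 − 30 = -2
r/s = -2 / 3.27 = -0.612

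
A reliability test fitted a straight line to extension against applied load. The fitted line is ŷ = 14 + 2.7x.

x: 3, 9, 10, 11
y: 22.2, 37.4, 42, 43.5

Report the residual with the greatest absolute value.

x=3: ŷ = 14 + 2.7·3 = 22.1; r = 22.2 − 22.1 = 0.1
x=9: ŷ = 14 + 2.7·9 = 38.3; r = 37.4 − 38.3 = -0.9
x=10: ŷ = 14 + 2.7·10 = 41; r = 42 − 41 = 1
x=11: ŷ = 14 + 2.7·11 = 43.7; r = 43.5 − 43.7 = -0.2
Largest |r| is 1 at x = 10, residual 1.

r = 1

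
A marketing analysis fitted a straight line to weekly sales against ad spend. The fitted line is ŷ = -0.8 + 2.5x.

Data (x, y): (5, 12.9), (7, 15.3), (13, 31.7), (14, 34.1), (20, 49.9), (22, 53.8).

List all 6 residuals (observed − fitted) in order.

1.2, -1.4, 0, -0.1, 0.7, -0.4

x=5: ŷ = -0.8 + 2.5·5 = 11.7; r = 12.9 − 11.7 = 1.2
x=7: ŷ = -0.8 + 2.5·7 = 16.7; r = 15.3 − 16.7 = -1.4
x=13: ŷ = -0.8 + 2.5·13 = 31.7; r = 31.7 − 31.7 = 0
x=14: ŷ = -0.8 + 2.5·14 = 34.2; r = 34.1 − 34.2 = -0.1
x=20: ŷ = -0.8 + 2.5·20 = 49.2; r = 49.9 − 49.2 = 0.7
x=22: ŷ = -0.8 + 2.5·22 = 54.2; r = 53.8 − 54.2 = -0.4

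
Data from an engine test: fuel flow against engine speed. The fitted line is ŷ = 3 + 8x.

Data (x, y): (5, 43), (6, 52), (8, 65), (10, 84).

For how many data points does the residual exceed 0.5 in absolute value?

x=5: ŷ = 3 + 8·5 = 43; r = 43 − 43 = 0
x=6: ŷ = 3 + 8·6 = 51; r = 52 − 51 = 1
x=8: ŷ = 3 + 8·8 = 67; r = 65 − 67 = -2
x=10: ŷ = 3 + 8·10 = 83; r = 84 − 83 = 1
|r| > 0.5: x=6 (|r|=1), x=8 (|r|=2), x=10 (|r|=1) → 3

3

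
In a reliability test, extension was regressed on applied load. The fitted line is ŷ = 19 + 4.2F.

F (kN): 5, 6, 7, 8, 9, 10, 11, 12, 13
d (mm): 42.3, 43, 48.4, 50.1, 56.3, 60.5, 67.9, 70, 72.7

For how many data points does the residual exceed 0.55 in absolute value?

6

F=5: ŷ = 19 + 4.2·5 = 40; e = 42.3 − 40 = 2.3
F=6: ŷ = 19 + 4.2·6 = 44.2; e = 43 − 44.2 = -1.2
F=7: ŷ = 19 + 4.2·7 = 48.4; e = 48.4 − 48.4 = 0
F=8: ŷ = 19 + 4.2·8 = 52.6; e = 50.1 − 52.6 = -2.5
F=9: ŷ = 19 + 4.2·9 = 56.8; e = 56.3 − 56.8 = -0.5
F=10: ŷ = 19 + 4.2·10 = 61; e = 60.5 − 61 = -0.5
F=11: ŷ = 19 + 4.2·11 = 65.2; e = 67.9 − 65.2 = 2.7
F=12: ŷ = 19 + 4.2·12 = 69.4; e = 70 − 69.4 = 0.6
F=13: ŷ = 19 + 4.2·13 = 73.6; e = 72.7 − 73.6 = -0.9
|e| > 0.55: F=5 (|e|=2.3), F=6 (|e|=1.2), F=8 (|e|=2.5), F=11 (|e|=2.7), F=12 (|e|=0.6), F=13 (|e|=0.9) → 6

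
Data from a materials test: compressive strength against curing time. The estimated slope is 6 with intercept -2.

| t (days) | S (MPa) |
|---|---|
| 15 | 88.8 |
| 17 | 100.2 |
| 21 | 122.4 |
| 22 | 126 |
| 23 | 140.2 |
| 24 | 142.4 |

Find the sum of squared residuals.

SSE = 37.04

t=15: Ŝ = -2 + 6·15 = 88; e = 88.8 − 88 = 0.8
t=17: Ŝ = -2 + 6·17 = 100; e = 100.2 − 100 = 0.2
t=21: Ŝ = -2 + 6·21 = 124; e = 122.4 − 124 = -1.6
t=22: Ŝ = -2 + 6·22 = 130; e = 126 − 130 = -4
t=23: Ŝ = -2 + 6·23 = 136; e = 140.2 − 136 = 4.2
t=24: Ŝ = -2 + 6·24 = 142; e = 142.4 − 142 = 0.4
SSE = 0.64 + 0.04 + 2.56 + 16 + 17.64 + 0.16 = 37.04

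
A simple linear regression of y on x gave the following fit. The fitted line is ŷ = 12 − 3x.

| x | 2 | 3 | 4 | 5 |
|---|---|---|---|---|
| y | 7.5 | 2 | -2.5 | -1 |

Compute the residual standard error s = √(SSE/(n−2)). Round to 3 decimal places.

s = 2.598

x=2: ŷ = 12 − 3·2 = 6; r = 7.5 − 6 = 1.5
x=3: ŷ = 12 − 3·3 = 3; r = 2 − 3 = -1
x=4: ŷ = 12 − 3·4 = 0; r = -2.5 − 0 = -2.5
x=5: ŷ = 12 − 3·5 = -3; r = -1 − (-3) = 2
SSE = 2.25 + 1 + 6.25 + 4 = 13.5
s = √(13.5/2) = √6.75 ≈ 2.598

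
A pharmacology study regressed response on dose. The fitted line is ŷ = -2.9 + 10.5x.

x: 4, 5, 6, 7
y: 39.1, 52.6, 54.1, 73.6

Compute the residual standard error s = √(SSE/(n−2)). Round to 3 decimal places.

x=4: ŷ = -2.9 + 10.5·4 = 39.1; r = 39.1 − 39.1 = 0
x=5: ŷ = -2.9 + 10.5·5 = 49.6; r = 52.6 − 49.6 = 3
x=6: ŷ = -2.9 + 10.5·6 = 60.1; r = 54.1 − 60.1 = -6
x=7: ŷ = -2.9 + 10.5·7 = 70.6; r = 73.6 − 70.6 = 3
SSE = 0 + 9 + 36 + 9 = 54
s = √(54/2) = √27 ≈ 5.196

s = 5.196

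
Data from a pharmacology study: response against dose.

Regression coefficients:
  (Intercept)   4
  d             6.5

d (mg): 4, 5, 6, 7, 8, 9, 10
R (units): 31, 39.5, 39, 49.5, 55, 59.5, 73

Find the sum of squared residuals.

d=4: ŷ = 4 + 6.5·4 = 30; e = 31 − 30 = 1
d=5: ŷ = 4 + 6.5·5 = 36.5; e = 39.5 − 36.5 = 3
d=6: ŷ = 4 + 6.5·6 = 43; e = 39 − 43 = -4
d=7: ŷ = 4 + 6.5·7 = 49.5; e = 49.5 − 49.5 = 0
d=8: ŷ = 4 + 6.5·8 = 56; e = 55 − 56 = -1
d=9: ŷ = 4 + 6.5·9 = 62.5; e = 59.5 − 62.5 = -3
d=10: ŷ = 4 + 6.5·10 = 69; e = 73 − 69 = 4
SSE = 1 + 9 + 16 + 0 + 1 + 9 + 16 = 52

SSE = 52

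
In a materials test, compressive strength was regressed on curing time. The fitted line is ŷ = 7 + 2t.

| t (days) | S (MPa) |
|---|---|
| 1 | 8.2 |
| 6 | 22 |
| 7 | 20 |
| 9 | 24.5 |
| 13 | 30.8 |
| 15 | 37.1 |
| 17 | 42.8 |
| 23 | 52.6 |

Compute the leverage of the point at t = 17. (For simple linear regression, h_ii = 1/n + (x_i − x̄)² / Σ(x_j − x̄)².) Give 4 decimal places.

t̄ = (1 + 6 + 7 + 9 + 13 + 15 + 17 + 23)/8 = 11.375
Σ(t − t̄)² = 107.641 + 28.8906 + 19.1406 + 5.64062 + 2.64062 + 13.1406 + 31.6406 + 135.141 = 343.875
h = 1/8 + (5.625)²/343.875 = 0.125 + 0.092012 = 0.2170

h = 0.2170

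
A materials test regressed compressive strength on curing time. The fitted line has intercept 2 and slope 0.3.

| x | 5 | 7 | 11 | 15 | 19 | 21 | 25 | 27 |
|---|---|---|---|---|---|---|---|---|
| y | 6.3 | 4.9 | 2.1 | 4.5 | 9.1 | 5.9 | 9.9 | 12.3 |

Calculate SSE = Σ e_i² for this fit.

SSE = 35.44

x=5: ŷ = 2 + 0.3·5 = 3.5; e = 6.3 − 3.5 = 2.8
x=7: ŷ = 2 + 0.3·7 = 4.1; e = 4.9 − 4.1 = 0.8
x=11: ŷ = 2 + 0.3·11 = 5.3; e = 2.1 − 5.3 = -3.2
x=15: ŷ = 2 + 0.3·15 = 6.5; e = 4.5 − 6.5 = -2
x=19: ŷ = 2 + 0.3·19 = 7.7; e = 9.1 − 7.7 = 1.4
x=21: ŷ = 2 + 0.3·21 = 8.3; e = 5.9 − 8.3 = -2.4
x=25: ŷ = 2 + 0.3·25 = 9.5; e = 9.9 − 9.5 = 0.4
x=27: ŷ = 2 + 0.3·27 = 10.1; e = 12.3 − 10.1 = 2.2
SSE = 7.84 + 0.64 + 10.24 + 4 + 1.96 + 5.76 + 0.16 + 4.84 = 35.44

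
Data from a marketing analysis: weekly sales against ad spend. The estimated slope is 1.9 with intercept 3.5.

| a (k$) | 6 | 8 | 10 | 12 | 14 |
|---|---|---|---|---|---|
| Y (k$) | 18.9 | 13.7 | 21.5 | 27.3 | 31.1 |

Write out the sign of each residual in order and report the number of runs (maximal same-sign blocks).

3 runs

a=6: ŷ = 3.5 + 1.9·6 = 14.9; r = 18.9 − 14.9 = 4
a=8: ŷ = 3.5 + 1.9·8 = 18.7; r = 13.7 − 18.7 = -5
a=10: ŷ = 3.5 + 1.9·10 = 22.5; r = 21.5 − 22.5 = -1
a=12: ŷ = 3.5 + 1.9·12 = 26.3; r = 27.3 − 26.3 = 1
a=14: ŷ = 3.5 + 1.9·14 = 30.1; r = 31.1 − 30.1 = 1
Signs: + − − + +
Runs: +×1, −×2, +×2 → 3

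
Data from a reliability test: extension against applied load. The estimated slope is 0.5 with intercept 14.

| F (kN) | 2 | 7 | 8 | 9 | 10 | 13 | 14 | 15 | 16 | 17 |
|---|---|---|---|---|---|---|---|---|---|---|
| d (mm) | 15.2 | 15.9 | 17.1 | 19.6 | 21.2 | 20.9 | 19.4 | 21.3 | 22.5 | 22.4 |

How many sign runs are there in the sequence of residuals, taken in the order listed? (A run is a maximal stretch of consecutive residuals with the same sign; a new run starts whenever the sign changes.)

F=2: d̂ = 14 + 0.5·2 = 15; r = 15.2 − 15 = 0.2
F=7: d̂ = 14 + 0.5·7 = 17.5; r = 15.9 − 17.5 = -1.6
F=8: d̂ = 14 + 0.5·8 = 18; r = 17.1 − 18 = -0.9
F=9: d̂ = 14 + 0.5·9 = 18.5; r = 19.6 − 18.5 = 1.1
F=10: d̂ = 14 + 0.5·10 = 19; r = 21.2 − 19 = 2.2
F=13: d̂ = 14 + 0.5·13 = 20.5; r = 20.9 − 20.5 = 0.4
F=14: d̂ = 14 + 0.5·14 = 21; r = 19.4 − 21 = -1.6
F=15: d̂ = 14 + 0.5·15 = 21.5; r = 21.3 − 21.5 = -0.2
F=16: d̂ = 14 + 0.5·16 = 22; r = 22.5 − 22 = 0.5
F=17: d̂ = 14 + 0.5·17 = 22.5; r = 22.4 − 22.5 = -0.1
Signs: + − − + + + − − + −
Runs: +×1, −×2, +×3, −×2, +×1, −×1 → 6

6 runs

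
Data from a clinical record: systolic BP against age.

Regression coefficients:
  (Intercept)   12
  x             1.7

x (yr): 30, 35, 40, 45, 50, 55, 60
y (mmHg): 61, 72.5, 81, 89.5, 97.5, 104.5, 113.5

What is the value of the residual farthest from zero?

r = -2

x=30: ŷ = 12 + 1.7·30 = 63; r = 61 − 63 = -2
x=35: ŷ = 12 + 1.7·35 = 71.5; r = 72.5 − 71.5 = 1
x=40: ŷ = 12 + 1.7·40 = 80; r = 81 − 80 = 1
x=45: ŷ = 12 + 1.7·45 = 88.5; r = 89.5 − 88.5 = 1
x=50: ŷ = 12 + 1.7·50 = 97; r = 97.5 − 97 = 0.5
x=55: ŷ = 12 + 1.7·55 = 105.5; r = 104.5 − 105.5 = -1
x=60: ŷ = 12 + 1.7·60 = 114; r = 113.5 − 114 = -0.5
Largest |r| is 2 at x = 30, residual -2.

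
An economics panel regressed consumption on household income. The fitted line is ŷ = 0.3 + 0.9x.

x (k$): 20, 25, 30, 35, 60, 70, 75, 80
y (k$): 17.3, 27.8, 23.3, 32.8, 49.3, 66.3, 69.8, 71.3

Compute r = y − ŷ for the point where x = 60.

ŷ = 0.3 + 0.9·60 = 54.3
r = 49.3 − 54.3 = -5

r = -5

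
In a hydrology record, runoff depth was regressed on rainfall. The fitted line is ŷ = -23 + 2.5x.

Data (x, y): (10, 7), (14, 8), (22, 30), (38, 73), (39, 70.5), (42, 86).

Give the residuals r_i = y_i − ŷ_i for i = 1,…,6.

x=10: ŷ = -23 + 2.5·10 = 2; r = 7 − 2 = 5
x=14: ŷ = -23 + 2.5·14 = 12; r = 8 − 12 = -4
x=22: ŷ = -23 + 2.5·22 = 32; r = 30 − 32 = -2
x=38: ŷ = -23 + 2.5·38 = 72; r = 73 − 72 = 1
x=39: ŷ = -23 + 2.5·39 = 74.5; r = 70.5 − 74.5 = -4
x=42: ŷ = -23 + 2.5·42 = 82; r = 86 − 82 = 4

5, -4, -2, 1, -4, 4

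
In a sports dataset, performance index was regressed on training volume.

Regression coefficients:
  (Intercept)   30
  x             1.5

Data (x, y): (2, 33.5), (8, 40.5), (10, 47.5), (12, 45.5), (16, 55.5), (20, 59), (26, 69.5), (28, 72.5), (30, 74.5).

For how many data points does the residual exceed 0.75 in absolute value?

x=2: ŷ = 30 + 1.5·2 = 33; e = 33.5 − 33 = 0.5
x=8: ŷ = 30 + 1.5·8 = 42; e = 40.5 − 42 = -1.5
x=10: ŷ = 30 + 1.5·10 = 45; e = 47.5 − 45 = 2.5
x=12: ŷ = 30 + 1.5·12 = 48; e = 45.5 − 48 = -2.5
x=16: ŷ = 30 + 1.5·16 = 54; e = 55.5 − 54 = 1.5
x=20: ŷ = 30 + 1.5·20 = 60; e = 59 − 60 = -1
x=26: ŷ = 30 + 1.5·26 = 69; e = 69.5 − 69 = 0.5
x=28: ŷ = 30 + 1.5·28 = 72; e = 72.5 − 72 = 0.5
x=30: ŷ = 30 + 1.5·30 = 75; e = 74.5 − 75 = -0.5
|e| > 0.75: x=8 (|e|=1.5), x=10 (|e|=2.5), x=12 (|e|=2.5), x=16 (|e|=1.5), x=20 (|e|=1) → 5

5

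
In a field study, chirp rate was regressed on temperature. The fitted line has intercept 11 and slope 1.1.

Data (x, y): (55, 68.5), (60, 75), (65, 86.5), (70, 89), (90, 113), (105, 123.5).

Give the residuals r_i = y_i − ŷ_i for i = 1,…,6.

-3, -2, 4, 1, 3, -3

x=55: ŷ = 11 + 1.1·55 = 71.5; r = 68.5 − 71.5 = -3
x=60: ŷ = 11 + 1.1·60 = 77; r = 75 − 77 = -2
x=65: ŷ = 11 + 1.1·65 = 82.5; r = 86.5 − 82.5 = 4
x=70: ŷ = 11 + 1.1·70 = 88; r = 89 − 88 = 1
x=90: ŷ = 11 + 1.1·90 = 110; r = 113 − 110 = 3
x=105: ŷ = 11 + 1.1·105 = 126.5; r = 123.5 − 126.5 = -3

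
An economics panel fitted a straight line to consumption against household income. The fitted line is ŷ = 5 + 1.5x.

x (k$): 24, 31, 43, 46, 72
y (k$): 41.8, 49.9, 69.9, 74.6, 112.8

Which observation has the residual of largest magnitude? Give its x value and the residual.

x = 31, e = -1.6

x=24: ŷ = 5 + 1.5·24 = 41; e = 41.8 − 41 = 0.8
x=31: ŷ = 5 + 1.5·31 = 51.5; e = 49.9 − 51.5 = -1.6
x=43: ŷ = 5 + 1.5·43 = 69.5; e = 69.9 − 69.5 = 0.4
x=46: ŷ = 5 + 1.5·46 = 74; e = 74.6 − 74 = 0.6
x=72: ŷ = 5 + 1.5·72 = 113; e = 112.8 − 113 = -0.2
Largest |e| is 1.6 at x = 31, residual -1.6.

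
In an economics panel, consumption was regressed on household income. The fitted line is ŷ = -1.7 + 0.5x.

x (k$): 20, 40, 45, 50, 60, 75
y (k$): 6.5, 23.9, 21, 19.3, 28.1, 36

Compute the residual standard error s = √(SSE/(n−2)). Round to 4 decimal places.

s = 3.5609

x=20: ŷ = -1.7 + 0.5·20 = 8.3; r = 6.5 − 8.3 = -1.8
x=40: ŷ = -1.7 + 0.5·40 = 18.3; r = 23.9 − 18.3 = 5.6
x=45: ŷ = -1.7 + 0.5·45 = 20.8; r = 21 − 20.8 = 0.2
x=50: ŷ = -1.7 + 0.5·50 = 23.3; r = 19.3 − 23.3 = -4
x=60: ŷ = -1.7 + 0.5·60 = 28.3; r = 28.1 − 28.3 = -0.2
x=75: ŷ = -1.7 + 0.5·75 = 35.8; r = 36 − 35.8 = 0.2
SSE = 3.24 + 31.36 + 0.04 + 16 + 0.04 + 0.04 = 50.72
s = √(50.72/4) = √12.68 ≈ 3.5609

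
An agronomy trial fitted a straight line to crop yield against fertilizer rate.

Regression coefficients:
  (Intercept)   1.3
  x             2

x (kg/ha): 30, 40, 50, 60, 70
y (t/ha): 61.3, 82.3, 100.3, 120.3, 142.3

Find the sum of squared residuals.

x=30: ŷ = 1.3 + 2·30 = 61.3; e = 61.3 − 61.3 = 0
x=40: ŷ = 1.3 + 2·40 = 81.3; e = 82.3 − 81.3 = 1
x=50: ŷ = 1.3 + 2·50 = 101.3; e = 100.3 − 101.3 = -1
x=60: ŷ = 1.3 + 2·60 = 121.3; e = 120.3 − 121.3 = -1
x=70: ŷ = 1.3 + 2·70 = 141.3; e = 142.3 − 141.3 = 1
SSE = 0 + 1 + 1 + 1 + 1 = 4

SSE = 4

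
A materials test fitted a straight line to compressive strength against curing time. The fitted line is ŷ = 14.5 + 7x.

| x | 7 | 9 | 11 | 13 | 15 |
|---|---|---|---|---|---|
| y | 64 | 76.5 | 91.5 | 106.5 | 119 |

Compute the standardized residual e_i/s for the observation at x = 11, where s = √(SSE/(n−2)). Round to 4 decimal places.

0.0000

x=7: ŷ = 14.5 + 7·7 = 63.5; e = 64 − 63.5 = 0.5
x=9: ŷ = 14.5 + 7·9 = 77.5; e = 76.5 − 77.5 = -1
x=11: ŷ = 14.5 + 7·11 = 91.5; e = 91.5 − 91.5 = 0
x=13: ŷ = 14.5 + 7·13 = 105.5; e = 106.5 − 105.5 = 1
x=15: ŷ = 14.5 + 7·15 = 119.5; e = 119 − 119.5 = -0.5
SSE = 0.25 + 1 + 0 + 1 + 0.25 = 2.5
s = √(2.5/3) = 0.912871
e/s = 0 / 0.912871 = 0.0000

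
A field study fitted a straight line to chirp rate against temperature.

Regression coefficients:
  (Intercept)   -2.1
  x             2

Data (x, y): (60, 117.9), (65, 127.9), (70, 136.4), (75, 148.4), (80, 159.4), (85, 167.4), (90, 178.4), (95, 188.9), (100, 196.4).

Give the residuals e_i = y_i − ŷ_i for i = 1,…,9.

x=60: ŷ = -2.1 + 2·60 = 117.9; e = 117.9 − 117.9 = 0
x=65: ŷ = -2.1 + 2·65 = 127.9; e = 127.9 − 127.9 = 0
x=70: ŷ = -2.1 + 2·70 = 137.9; e = 136.4 − 137.9 = -1.5
x=75: ŷ = -2.1 + 2·75 = 147.9; e = 148.4 − 147.9 = 0.5
x=80: ŷ = -2.1 + 2·80 = 157.9; e = 159.4 − 157.9 = 1.5
x=85: ŷ = -2.1 + 2·85 = 167.9; e = 167.4 − 167.9 = -0.5
x=90: ŷ = -2.1 + 2·90 = 177.9; e = 178.4 − 177.9 = 0.5
x=95: ŷ = -2.1 + 2·95 = 187.9; e = 188.9 − 187.9 = 1
x=100: ŷ = -2.1 + 2·100 = 197.9; e = 196.4 − 197.9 = -1.5

0, 0, -1.5, 0.5, 1.5, -0.5, 0.5, 1, -1.5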